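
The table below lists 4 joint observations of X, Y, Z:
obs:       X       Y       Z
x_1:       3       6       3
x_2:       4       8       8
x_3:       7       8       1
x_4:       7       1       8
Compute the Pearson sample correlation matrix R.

Step 1 — column means:
  mean(X) = (3 + 4 + 7 + 7) / 4 = 21/4 = 5.25
  mean(Y) = (6 + 8 + 8 + 1) / 4 = 23/4 = 5.75
  mean(Z) = (3 + 8 + 1 + 8) / 4 = 20/4 = 5

Step 2 — sample variances and covariances s[i,j] = (1/(n-1)) · Σ_k (x_{k,i} - mean_i) · (x_{k,j} - mean_j), with n-1 = 3:
  s[X,X] = ((-2.25)·(-2.25) + (-1.25)·(-1.25) + (1.75)·(1.75) + (1.75)·(1.75)) / 3 = 12.75/3 = 4.25
  s[X,Y] = ((-2.25)·(0.25) + (-1.25)·(2.25) + (1.75)·(2.25) + (1.75)·(-4.75)) / 3 = -7.75/3 = -2.5833
  s[X,Z] = ((-2.25)·(-2) + (-1.25)·(3) + (1.75)·(-4) + (1.75)·(3)) / 3 = -1/3 = -0.3333
  s[Y,Y] = ((0.25)·(0.25) + (2.25)·(2.25) + (2.25)·(2.25) + (-4.75)·(-4.75)) / 3 = 32.75/3 = 10.9167
  s[Y,Z] = ((0.25)·(-2) + (2.25)·(3) + (2.25)·(-4) + (-4.75)·(3)) / 3 = -17/3 = -5.6667
  s[Z,Z] = ((-2)·(-2) + (3)·(3) + (-4)·(-4) + (3)·(3)) / 3 = 38/3 = 12.6667
  Sample standard deviations s_i = √(s[i,i]):
  s(X) = √(4.25) = 2.0616
  s(Y) = √(10.9167) = 3.304
  s(Z) = √(12.6667) = 3.559

Step 3 — r_{ij} = s_{ij} / (s_i · s_j):
  r[X,X] = 1 (diagonal).
  r[X,Y] = -2.5833 / (2.0616 · 3.304) = -2.5833 / 6.8114 = -0.3793
  r[X,Z] = -0.3333 / (2.0616 · 3.559) = -0.3333 / 7.3371 = -0.0454
  r[Y,Y] = 1 (diagonal).
  r[Y,Z] = -5.6667 / (3.304 · 3.559) = -5.6667 / 11.7592 = -0.4819
  r[Z,Z] = 1 (diagonal).

R is symmetric with unit diagonal. Assembling:

R = [[1, -0.3793, -0.0454],
 [-0.3793, 1, -0.4819],
 [-0.0454, -0.4819, 1]]


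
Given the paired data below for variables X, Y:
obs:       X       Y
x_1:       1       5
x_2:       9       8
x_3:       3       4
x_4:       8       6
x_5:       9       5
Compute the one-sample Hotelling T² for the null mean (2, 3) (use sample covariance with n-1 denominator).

Step 1 — sample mean vector:
  mean(X) = (1 + 9 + 3 + 8 + 9) / 5 = 30/5 = 6
  mean(Y) = (5 + 8 + 4 + 6 + 5) / 5 = 28/5 = 5.6
  x̄ = (6, 5.6),  deviation x̄ - mu_0 = (6, 5.6) - (2, 3) = (4, 2.6).

Step 2 — sample covariance matrix, S[i,j] = (1/(n-1)) · Σ_k (x_{k,i} - mean_i) · (x_{k,j} - mean_j), divisor n-1 = 4:
  S[X,X] = ((-5)·(-5) + (3)·(3) + (-3)·(-3) + (2)·(2) + (3)·(3)) / 4 = 56/4 = 14
  S[X,Y] = ((-5)·(-0.6) + (3)·(2.4) + (-3)·(-1.6) + (2)·(0.4) + (3)·(-0.6)) / 4 = 14/4 = 3.5
  S[Y,Y] = ((-0.6)·(-0.6) + (2.4)·(2.4) + (-1.6)·(-1.6) + (0.4)·(0.4) + (-0.6)·(-0.6)) / 4 = 9.2/4 = 2.3
  S = [[14, 3.5],
 [3.5, 2.3]].

Step 3 — invert S. det(S) = 14·2.3 - (3.5)² = 19.95.
  S^{-1} = (1/det) · [[d, -b], [-b, a]] = [[0.1153, -0.1754],
 [-0.1754, 0.7018]].

Step 4 — quadratic form (x̄ - mu_0)^T · S^{-1} · (x̄ - mu_0):
  S^{-1} · (x̄ - mu_0) = (0.005, 1.1228),
  (x̄ - mu_0)^T · [...] = (4)·(0.005) + (2.6)·(1.1228) = 2.9393.

Step 5 — scale by n: T² = 5 · 2.9393 = 14.6967.

T² ≈ 14.6967


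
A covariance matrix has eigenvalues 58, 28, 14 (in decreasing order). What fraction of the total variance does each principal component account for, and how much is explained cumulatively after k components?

Step 1 — total variance = trace(Sigma) = Σ λ_i = 58 + 28 + 14 = 100.

Step 2 — fraction explained by component i = λ_i / Σ λ:
  PC1: 58/100 = 0.58
  PC2: 28/100 = 0.28
  PC3: 14/100 = 0.14

Step 3 — cumulative fraction after k components = (λ_1 + ... + λ_k) / Σ λ:
  k = 1: 58/100 = 0.58
  k = 2: (58 + 28)/100 = 86/100 = 0.86
  k = 3: (58 + 28 + 14)/100 = 100/100 = 1

Summary (fraction, with percent):

explained: PC1 0.58 (58%), PC2 0.28 (28%), PC3 0.14 (14%);  cumulative: 0.58, 0.86, 1


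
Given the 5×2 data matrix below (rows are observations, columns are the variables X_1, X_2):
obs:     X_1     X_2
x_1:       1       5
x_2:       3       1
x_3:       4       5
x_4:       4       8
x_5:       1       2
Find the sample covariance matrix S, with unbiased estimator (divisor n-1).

Step 1 — column means:
  mean(X_1) = (1 + 3 + 4 + 4 + 1) / 5 = 13/5 = 2.6
  mean(X_2) = (5 + 1 + 5 + 8 + 2) / 5 = 21/5 = 4.2

Step 2 — sample covariance S[i,j] = (1/(n-1)) · Σ_k (x_{k,i} - mean_i) · (x_{k,j} - mean_j), with n-1 = 4.
  S[X_1,X_1] = ((-1.6)·(-1.6) + (0.4)·(0.4) + (1.4)·(1.4) + (1.4)·(1.4) + (-1.6)·(-1.6)) / 4 = 9.2/4 = 2.3
  S[X_1,X_2] = ((-1.6)·(0.8) + (0.4)·(-3.2) + (1.4)·(0.8) + (1.4)·(3.8) + (-1.6)·(-2.2)) / 4 = 7.4/4 = 1.85
  S[X_2,X_2] = ((0.8)·(0.8) + (-3.2)·(-3.2) + (0.8)·(0.8) + (3.8)·(3.8) + (-2.2)·(-2.2)) / 4 = 30.8/4 = 7.7

S is symmetric (S[j,i] = S[i,j]). Assembling:

S = [[2.3, 1.85],
 [1.85, 7.7]]


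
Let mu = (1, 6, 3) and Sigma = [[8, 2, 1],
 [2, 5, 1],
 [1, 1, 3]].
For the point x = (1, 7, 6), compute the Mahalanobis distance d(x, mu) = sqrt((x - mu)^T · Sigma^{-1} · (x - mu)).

Step 1 — centre the observation: (x - mu) = (0, 1, 3).

Step 2 — invert Sigma (cofactor / det for 3×3, or solve directly):
  Sigma^{-1} = [[0.1414, -0.0505, -0.0303],
 [-0.0505, 0.2323, -0.0606],
 [-0.0303, -0.0606, 0.3636]].

Step 3 — form the quadratic (x - mu)^T · Sigma^{-1} · (x - mu):
  Sigma^{-1} · (x - mu) = (-0.1414, 0.0505, 1.0303).
  (x - mu)^T · [Sigma^{-1} · (x - mu)] = (0)·(-0.1414) + (1)·(0.0505) + (3)·(1.0303) = 3.1414.

Step 4 — take square root: d = √(3.1414) ≈ 1.7724.

d(x, mu) = √(3.1414) ≈ 1.7724


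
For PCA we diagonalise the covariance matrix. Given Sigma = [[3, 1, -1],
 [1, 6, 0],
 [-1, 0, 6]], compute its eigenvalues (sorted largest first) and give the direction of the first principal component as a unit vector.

Step 1 — characteristic polynomial p(λ) = det(λI - Sigma) = λ³ - tr·λ² + c_1·λ - det, where tr = trace, c_1 = sum of the principal 2×2 minors, det = det(Sigma):
  tr = 3 + 6 + 6 = 15,
  c_1 = (3·6 - (1)²) + (3·6 - (-1)²) + (6·6 - (0)²) = 17 + 17 + 36 = 70,
  det = 3·(6·6 - (0)²) - (1)·((1)·6 - (0)·(-1)) + (-1)·((1)·(0) - 6·(-1)) = 3·(36) - (1)·(6) + (-1)·(6) = 96.
  So p(λ) = λ³ - 15λ² + 70λ - 96.
Step 2 — look for an integer root (rational root theorem: any rational root is an integer divisor of 96). Testing λ = 6:
  p(6) = 216 - 540 + 420 - 96 = 0  ✓
  Dividing out (λ - 6): p(λ) = (λ - 6)(λ² - 9λ + 16).
Step 3 — remaining eigenvalues from the quadratic λ² - 9λ + 16 = 0:
  Δ = 9² - 4·16 = 81 - 64 = 17,  λ = (9 ± √17)/2 = (9 ± 4.1231)/2 ≈ 6.5616 or 2.4384.
  Sorted: λ_1 = 6.5616,  λ_2 = 6,  λ_3 = 2.4384  (check: sum = 15 = tr ✓).

Step 4 — unit eigenvector for λ_1 ≈ 6.5616: v spans the null space of (Sigma - λ_1 I), whose rows are
  r_1 = (-3.5616, 1, -1),  r_2 = (1, -0.5616, 0),  r_3 = (-1, 0, -0.5616).
  v is orthogonal to every row, so take v ∝ r_1 × r_2 = ((1)·(0) - (-1)·(-0.5616), (-1)·(1) - (-3.5616)·(0), (-3.5616)·(-0.5616) - (1)·(1)) ≈ (-0.5616, -1, 1).
  Rescale (multiply by -1 so the first nonzero entry is positive): u = (0.5616, 1, -1).
  ||u|| = √((0.5616)² + (1)² + (-1)²) = √(2.3153) ≈ 1.5216,  v_1 = u/||u|| ≈ (0.369, 0.6572, -0.6572) (||v_1|| = 1).

λ_1 = 6.5616,  λ_2 = 6,  λ_3 = 2.4384;  v_1 ≈ (0.369, 0.6572, -0.6572)


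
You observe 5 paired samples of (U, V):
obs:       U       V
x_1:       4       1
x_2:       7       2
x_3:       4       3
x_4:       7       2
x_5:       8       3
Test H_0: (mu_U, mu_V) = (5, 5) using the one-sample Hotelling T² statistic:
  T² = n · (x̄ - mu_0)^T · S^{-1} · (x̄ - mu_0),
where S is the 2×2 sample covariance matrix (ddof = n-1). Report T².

Step 1 — sample mean vector:
  mean(U) = (4 + 7 + 4 + 7 + 8) / 5 = 30/5 = 6
  mean(V) = (1 + 2 + 3 + 2 + 3) / 5 = 11/5 = 2.2
  x̄ = (6, 2.2),  deviation x̄ - mu_0 = (6, 2.2) - (5, 5) = (1, -2.8).

Step 2 — sample covariance matrix, S[i,j] = (1/(n-1)) · Σ_k (x_{k,i} - mean_i) · (x_{k,j} - mean_j), divisor n-1 = 4:
  S[U,U] = ((-2)·(-2) + (1)·(1) + (-2)·(-2) + (1)·(1) + (2)·(2)) / 4 = 14/4 = 3.5
  S[U,V] = ((-2)·(-1.2) + (1)·(-0.2) + (-2)·(0.8) + (1)·(-0.2) + (2)·(0.8)) / 4 = 2/4 = 0.5
  S[V,V] = ((-1.2)·(-1.2) + (-0.2)·(-0.2) + (0.8)·(0.8) + (-0.2)·(-0.2) + (0.8)·(0.8)) / 4 = 2.8/4 = 0.7
  S = [[3.5, 0.5],
 [0.5, 0.7]].

Step 3 — invert S. det(S) = 3.5·0.7 - (0.5)² = 2.2.
  S^{-1} = (1/det) · [[d, -b], [-b, a]] = [[0.3182, -0.2273],
 [-0.2273, 1.5909]].

Step 4 — quadratic form (x̄ - mu_0)^T · S^{-1} · (x̄ - mu_0):
  S^{-1} · (x̄ - mu_0) = (0.9545, -4.6818),
  (x̄ - mu_0)^T · [...] = (1)·(0.9545) + (-2.8)·(-4.6818) = 14.0636.

Step 5 — scale by n: T² = 5 · 14.0636 = 70.3182.

T² ≈ 70.3182


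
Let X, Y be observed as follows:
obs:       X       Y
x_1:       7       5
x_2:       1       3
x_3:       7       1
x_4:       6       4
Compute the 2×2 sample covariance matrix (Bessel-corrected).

Step 1 — column means:
  mean(X) = (7 + 1 + 7 + 6) / 4 = 21/4 = 5.25
  mean(Y) = (5 + 3 + 1 + 4) / 4 = 13/4 = 3.25

Step 2 — sample covariance S[i,j] = (1/(n-1)) · Σ_k (x_{k,i} - mean_i) · (x_{k,j} - mean_j), with n-1 = 3.
  S[X,X] = ((1.75)·(1.75) + (-4.25)·(-4.25) + (1.75)·(1.75) + (0.75)·(0.75)) / 3 = 24.75/3 = 8.25
  S[X,Y] = ((1.75)·(1.75) + (-4.25)·(-0.25) + (1.75)·(-2.25) + (0.75)·(0.75)) / 3 = 0.75/3 = 0.25
  S[Y,Y] = ((1.75)·(1.75) + (-0.25)·(-0.25) + (-2.25)·(-2.25) + (0.75)·(0.75)) / 3 = 8.75/3 = 2.9167

S is symmetric (S[j,i] = S[i,j]). Assembling:

S = [[8.25, 0.25],
 [0.25, 2.9167]]


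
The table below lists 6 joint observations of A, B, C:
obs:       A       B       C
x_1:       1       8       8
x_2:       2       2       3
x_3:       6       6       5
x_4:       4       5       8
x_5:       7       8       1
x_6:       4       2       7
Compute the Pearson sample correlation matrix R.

Step 1 — column means:
  mean(A) = (1 + 2 + 6 + 4 + 7 + 4) / 6 = 24/6 = 4
  mean(B) = (8 + 2 + 6 + 5 + 8 + 2) / 6 = 31/6 = 5.1667
  mean(C) = (8 + 3 + 5 + 8 + 1 + 7) / 6 = 32/6 = 5.3333

Step 2 — sample variances and covariances s[i,j] = (1/(n-1)) · Σ_k (x_{k,i} - mean_i) · (x_{k,j} - mean_j), with n-1 = 5:
  s[A,A] = ((-3)·(-3) + (-2)·(-2) + (2)·(2) + (0)·(0) + (3)·(3) + (0)·(0)) / 5 = 26/5 = 5.2
  s[A,B] = ((-3)·(2.8333) + (-2)·(-3.1667) + (2)·(0.8333) + (0)·(-0.1667) + (3)·(2.8333) + (0)·(-3.1667)) / 5 = 8/5 = 1.6
  s[A,C] = ((-3)·(2.6667) + (-2)·(-2.3333) + (2)·(-0.3333) + (0)·(2.6667) + (3)·(-4.3333) + (0)·(1.6667)) / 5 = -17/5 = -3.4
  s[B,B] = ((2.8333)·(2.8333) + (-3.1667)·(-3.1667) + (0.8333)·(0.8333) + (-0.1667)·(-0.1667) + (2.8333)·(2.8333) + (-3.1667)·(-3.1667)) / 5 = 36.8333/5 = 7.3667
  s[B,C] = ((2.8333)·(2.6667) + (-3.1667)·(-2.3333) + (0.8333)·(-0.3333) + (-0.1667)·(2.6667) + (2.8333)·(-4.3333) + (-3.1667)·(1.6667)) / 5 = -3.3333/5 = -0.6667
  s[C,C] = ((2.6667)·(2.6667) + (-2.3333)·(-2.3333) + (-0.3333)·(-0.3333) + (2.6667)·(2.6667) + (-4.3333)·(-4.3333) + (1.6667)·(1.6667)) / 5 = 41.3333/5 = 8.2667
  Sample standard deviations s_i = √(s[i,i]):
  s(A) = √(5.2) = 2.2804
  s(B) = √(7.3667) = 2.7142
  s(C) = √(8.2667) = 2.8752

Step 3 — r_{ij} = s_{ij} / (s_i · s_j):
  r[A,A] = 1 (diagonal).
  r[A,B] = 1.6 / (2.2804 · 2.7142) = 1.6 / 6.1892 = 0.2585
  r[A,C] = -3.4 / (2.2804 · 2.8752) = -3.4 / 6.5564 = -0.5186
  r[B,B] = 1 (diagonal).
  r[B,C] = -0.6667 / (2.7142 · 2.8752) = -0.6667 / 7.8037 = -0.0854
  r[C,C] = 1 (diagonal).

R is symmetric with unit diagonal. Assembling:

R = [[1, 0.2585, -0.5186],
 [0.2585, 1, -0.0854],
 [-0.5186, -0.0854, 1]]


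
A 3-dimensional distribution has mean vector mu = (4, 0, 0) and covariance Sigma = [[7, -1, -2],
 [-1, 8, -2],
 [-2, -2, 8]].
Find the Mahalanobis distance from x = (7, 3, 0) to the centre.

Step 1 — centre the observation: (x - mu) = (3, 3, 0).

Step 2 — invert Sigma (cofactor / det for 3×3, or solve directly):
  Sigma^{-1} = [[0.1613, 0.0323, 0.0484],
 [0.0323, 0.1398, 0.043],
 [0.0484, 0.043, 0.1478]].

Step 3 — form the quadratic (x - mu)^T · Sigma^{-1} · (x - mu):
  Sigma^{-1} · (x - mu) = (0.5806, 0.5161, 0.2742).
  (x - mu)^T · [Sigma^{-1} · (x - mu)] = (3)·(0.5806) + (3)·(0.5161) + (0)·(0.2742) = 3.2903.

Step 4 — take square root: d = √(3.2903) ≈ 1.8139.

d(x, mu) = √(3.2903) ≈ 1.8139


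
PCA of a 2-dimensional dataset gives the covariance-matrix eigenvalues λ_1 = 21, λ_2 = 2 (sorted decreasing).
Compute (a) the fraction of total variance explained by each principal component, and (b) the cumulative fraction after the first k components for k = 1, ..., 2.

Step 1 — total variance = trace(Sigma) = Σ λ_i = 21 + 2 = 23.

Step 2 — fraction explained by component i = λ_i / Σ λ:
  PC1: 21/23 = 0.913
  PC2: 2/23 = 0.087

Step 3 — cumulative fraction after k components = (λ_1 + ... + λ_k) / Σ λ:
  k = 1: 21/23 = 0.913
  k = 2: (21 + 2)/23 = 23/23 = 1

Summary (fraction, with percent):

explained: PC1 0.913 (91.3%), PC2 0.087 (8.7%);  cumulative: 0.913, 1


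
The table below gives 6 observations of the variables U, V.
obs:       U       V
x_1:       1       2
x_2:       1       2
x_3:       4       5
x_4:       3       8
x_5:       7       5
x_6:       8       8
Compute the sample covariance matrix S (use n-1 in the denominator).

Step 1 — column means:
  mean(U) = (1 + 1 + 4 + 3 + 7 + 8) / 6 = 24/6 = 4
  mean(V) = (2 + 2 + 5 + 8 + 5 + 8) / 6 = 30/6 = 5

Step 2 — sample covariance S[i,j] = (1/(n-1)) · Σ_k (x_{k,i} - mean_i) · (x_{k,j} - mean_j), with n-1 = 5.
  S[U,U] = ((-3)·(-3) + (-3)·(-3) + (0)·(0) + (-1)·(-1) + (3)·(3) + (4)·(4)) / 5 = 44/5 = 8.8
  S[U,V] = ((-3)·(-3) + (-3)·(-3) + (0)·(0) + (-1)·(3) + (3)·(0) + (4)·(3)) / 5 = 27/5 = 5.4
  S[V,V] = ((-3)·(-3) + (-3)·(-3) + (0)·(0) + (3)·(3) + (0)·(0) + (3)·(3)) / 5 = 36/5 = 7.2

S is symmetric (S[j,i] = S[i,j]). Assembling:

S = [[8.8, 5.4],
 [5.4, 7.2]]


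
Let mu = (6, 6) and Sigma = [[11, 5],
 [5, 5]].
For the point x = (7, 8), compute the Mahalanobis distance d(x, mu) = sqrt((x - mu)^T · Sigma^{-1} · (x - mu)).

Step 1 — centre the observation: (x - mu) = (1, 2).

Step 2 — invert Sigma. det(Sigma) = 11·5 - (5)² = 30.
  Sigma^{-1} = (1/det) · [[d, -b], [-b, a]] = [[0.1667, -0.1667],
 [-0.1667, 0.3667]].

Step 3 — form the quadratic (x - mu)^T · Sigma^{-1} · (x - mu):
  Sigma^{-1} · (x - mu) = (-0.1667, 0.5667).
  (x - mu)^T · [Sigma^{-1} · (x - mu)] = (1)·(-0.1667) + (2)·(0.5667) = 0.9667.

Step 4 — take square root: d = √(0.9667) ≈ 0.9832.

d(x, mu) = √(0.9667) ≈ 0.9832


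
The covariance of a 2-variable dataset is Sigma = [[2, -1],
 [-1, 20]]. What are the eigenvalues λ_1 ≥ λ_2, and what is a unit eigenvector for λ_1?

Step 1 — characteristic polynomial of 2×2 Sigma:
  det(Sigma - λI) = λ² - trace · λ + det = 0.
  trace = 2 + 20 = 22, det = 2·20 - (-1)² = 39.
Step 2 — discriminant:
  Δ = trace² - 4·det = 484 - 156 = 328.
Step 3 — eigenvalues:
  λ = (trace ± √Δ)/2 = (22 ± 18.1108)/2,
  λ_1 = 20.0554,  λ_2 = 1.9446.

Step 4 — unit eigenvector for λ_1: solve (Sigma - λ_1 I)v = 0. First row:
  (2 - 20.0554)·v_x + (-1)·v_y = 0, i.e. (-18.0554)·v_x + (-1)·v_y = 0,
  so v ∝ (b, λ_1 - a) = (-1, 18.0554); multiply by -1 so the first entry is positive: u = (1, -18.0554).
  ||u|| = √((1)² + (-18.0554)²) = √(326.9969) ≈ 18.0831,
  v_1 = u/||u|| ≈ (0.0553, -0.9985) (||v_1|| = 1).

λ_1 = 20.0554,  λ_2 = 1.9446;  v_1 ≈ (0.0553, -0.9985)


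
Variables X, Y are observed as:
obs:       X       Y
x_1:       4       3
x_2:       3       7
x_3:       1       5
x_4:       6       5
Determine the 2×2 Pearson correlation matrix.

Step 1 — column means:
  mean(X) = (4 + 3 + 1 + 6) / 4 = 14/4 = 3.5
  mean(Y) = (3 + 7 + 5 + 5) / 4 = 20/4 = 5

Step 2 — sample variances and covariances s[i,j] = (1/(n-1)) · Σ_k (x_{k,i} - mean_i) · (x_{k,j} - mean_j), with n-1 = 3:
  s[X,X] = ((0.5)·(0.5) + (-0.5)·(-0.5) + (-2.5)·(-2.5) + (2.5)·(2.5)) / 3 = 13/3 = 4.3333
  s[X,Y] = ((0.5)·(-2) + (-0.5)·(2) + (-2.5)·(0) + (2.5)·(0)) / 3 = -2/3 = -0.6667
  s[Y,Y] = ((-2)·(-2) + (2)·(2) + (0)·(0) + (0)·(0)) / 3 = 8/3 = 2.6667
  Sample standard deviations s_i = √(s[i,i]):
  s(X) = √(4.3333) = 2.0817
  s(Y) = √(2.6667) = 1.633

Step 3 — r_{ij} = s_{ij} / (s_i · s_j):
  r[X,X] = 1 (diagonal).
  r[X,Y] = -0.6667 / (2.0817 · 1.633) = -0.6667 / 3.3993 = -0.1961
  r[Y,Y] = 1 (diagonal).

R is symmetric with unit diagonal. Assembling:

R = [[1, -0.1961],
 [-0.1961, 1]]


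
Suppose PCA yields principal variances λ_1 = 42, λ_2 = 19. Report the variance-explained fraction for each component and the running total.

Step 1 — total variance = trace(Sigma) = Σ λ_i = 42 + 19 = 61.

Step 2 — fraction explained by component i = λ_i / Σ λ:
  PC1: 42/61 = 0.6885
  PC2: 19/61 = 0.3115

Step 3 — cumulative fraction after k components = (λ_1 + ... + λ_k) / Σ λ:
  k = 1: 42/61 = 0.6885
  k = 2: (42 + 19)/61 = 61/61 = 1

Summary (fraction, with percent):

explained: PC1 0.6885 (68.85%), PC2 0.3115 (31.15%);  cumulative: 0.6885, 1


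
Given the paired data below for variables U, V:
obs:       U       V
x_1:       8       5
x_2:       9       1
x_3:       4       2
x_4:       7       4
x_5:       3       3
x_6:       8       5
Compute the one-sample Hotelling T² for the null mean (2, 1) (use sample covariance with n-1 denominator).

Step 1 — sample mean vector:
  mean(U) = (8 + 9 + 4 + 7 + 3 + 8) / 6 = 39/6 = 6.5
  mean(V) = (5 + 1 + 2 + 4 + 3 + 5) / 6 = 20/6 = 3.3333
  x̄ = (6.5, 3.3333),  deviation x̄ - mu_0 = (6.5, 3.3333) - (2, 1) = (4.5, 2.3333).

Step 2 — sample covariance matrix, S[i,j] = (1/(n-1)) · Σ_k (x_{k,i} - mean_i) · (x_{k,j} - mean_j), divisor n-1 = 5:
  S[U,U] = ((1.5)·(1.5) + (2.5)·(2.5) + (-2.5)·(-2.5) + (0.5)·(0.5) + (-3.5)·(-3.5) + (1.5)·(1.5)) / 5 = 29.5/5 = 5.9
  S[U,V] = ((1.5)·(1.6667) + (2.5)·(-2.3333) + (-2.5)·(-1.3333) + (0.5)·(0.6667) + (-3.5)·(-0.3333) + (1.5)·(1.6667)) / 5 = 4/5 = 0.8
  S[V,V] = ((1.6667)·(1.6667) + (-2.3333)·(-2.3333) + (-1.3333)·(-1.3333) + (0.6667)·(0.6667) + (-0.3333)·(-0.3333) + (1.6667)·(1.6667)) / 5 = 13.3333/5 = 2.6667
  S = [[5.9, 0.8],
 [0.8, 2.6667]].

Step 3 — invert S. det(S) = 5.9·2.6667 - (0.8)² = 15.0933.
  S^{-1} = (1/det) · [[d, -b], [-b, a]] = [[0.1767, -0.053],
 [-0.053, 0.3909]].

Step 4 — quadratic form (x̄ - mu_0)^T · S^{-1} · (x̄ - mu_0):
  S^{-1} · (x̄ - mu_0) = (0.6714, 0.6736),
  (x̄ - mu_0)^T · [...] = (4.5)·(0.6714) + (2.3333)·(0.6736) = 4.5929.

Step 5 — scale by n: T² = 6 · 4.5929 = 27.5574.

T² ≈ 27.5574


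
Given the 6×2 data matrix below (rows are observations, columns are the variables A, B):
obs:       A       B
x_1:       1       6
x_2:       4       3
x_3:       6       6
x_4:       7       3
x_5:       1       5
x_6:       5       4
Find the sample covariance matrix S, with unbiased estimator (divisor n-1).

Step 1 — column means:
  mean(A) = (1 + 4 + 6 + 7 + 1 + 5) / 6 = 24/6 = 4
  mean(B) = (6 + 3 + 6 + 3 + 5 + 4) / 6 = 27/6 = 4.5

Step 2 — sample covariance S[i,j] = (1/(n-1)) · Σ_k (x_{k,i} - mean_i) · (x_{k,j} - mean_j), with n-1 = 5.
  S[A,A] = ((-3)·(-3) + (0)·(0) + (2)·(2) + (3)·(3) + (-3)·(-3) + (1)·(1)) / 5 = 32/5 = 6.4
  S[A,B] = ((-3)·(1.5) + (0)·(-1.5) + (2)·(1.5) + (3)·(-1.5) + (-3)·(0.5) + (1)·(-0.5)) / 5 = -8/5 = -1.6
  S[B,B] = ((1.5)·(1.5) + (-1.5)·(-1.5) + (1.5)·(1.5) + (-1.5)·(-1.5) + (0.5)·(0.5) + (-0.5)·(-0.5)) / 5 = 9.5/5 = 1.9

S is symmetric (S[j,i] = S[i,j]). Assembling:

S = [[6.4, -1.6],
 [-1.6, 1.9]]


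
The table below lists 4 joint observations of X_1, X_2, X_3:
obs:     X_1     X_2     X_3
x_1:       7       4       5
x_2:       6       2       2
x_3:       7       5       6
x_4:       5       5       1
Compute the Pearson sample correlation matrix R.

Step 1 — column means:
  mean(X_1) = (7 + 6 + 7 + 5) / 4 = 25/4 = 6.25
  mean(X_2) = (4 + 2 + 5 + 5) / 4 = 16/4 = 4
  mean(X_3) = (5 + 2 + 6 + 1) / 4 = 14/4 = 3.5

Step 2 — sample variances and covariances s[i,j] = (1/(n-1)) · Σ_k (x_{k,i} - mean_i) · (x_{k,j} - mean_j), with n-1 = 3:
  s[X_1,X_1] = ((0.75)·(0.75) + (-0.25)·(-0.25) + (0.75)·(0.75) + (-1.25)·(-1.25)) / 3 = 2.75/3 = 0.9167
  s[X_1,X_2] = ((0.75)·(0) + (-0.25)·(-2) + (0.75)·(1) + (-1.25)·(1)) / 3 = 0/3 = 0
  s[X_1,X_3] = ((0.75)·(1.5) + (-0.25)·(-1.5) + (0.75)·(2.5) + (-1.25)·(-2.5)) / 3 = 6.5/3 = 2.1667
  s[X_2,X_2] = ((0)·(0) + (-2)·(-2) + (1)·(1) + (1)·(1)) / 3 = 6/3 = 2
  s[X_2,X_3] = ((0)·(1.5) + (-2)·(-1.5) + (1)·(2.5) + (1)·(-2.5)) / 3 = 3/3 = 1
  s[X_3,X_3] = ((1.5)·(1.5) + (-1.5)·(-1.5) + (2.5)·(2.5) + (-2.5)·(-2.5)) / 3 = 17/3 = 5.6667
  Sample standard deviations s_i = √(s[i,i]):
  s(X_1) = √(0.9167) = 0.9574
  s(X_2) = √(2) = 1.4142
  s(X_3) = √(5.6667) = 2.3805

Step 3 — r_{ij} = s_{ij} / (s_i · s_j):
  r[X_1,X_1] = 1 (diagonal).
  r[X_1,X_2] = 0 / (0.9574 · 1.4142) = 0 / 1.354 = 0
  r[X_1,X_3] = 2.1667 / (0.9574 · 2.3805) = 2.1667 / 2.2791 = 0.9507
  r[X_2,X_2] = 1 (diagonal).
  r[X_2,X_3] = 1 / (1.4142 · 2.3805) = 1 / 3.3665 = 0.297
  r[X_3,X_3] = 1 (diagonal).

R is symmetric with unit diagonal. Assembling:

R = [[1, 0, 0.9507],
 [0, 1, 0.297],
 [0.9507, 0.297, 1]]


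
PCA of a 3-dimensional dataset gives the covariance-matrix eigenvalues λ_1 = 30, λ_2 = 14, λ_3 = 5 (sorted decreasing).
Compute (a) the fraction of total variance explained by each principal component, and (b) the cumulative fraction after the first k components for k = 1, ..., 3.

Step 1 — total variance = trace(Sigma) = Σ λ_i = 30 + 14 + 5 = 49.

Step 2 — fraction explained by component i = λ_i / Σ λ:
  PC1: 30/49 = 0.6122
  PC2: 14/49 = 0.2857
  PC3: 5/49 = 0.102

Step 3 — cumulative fraction after k components = (λ_1 + ... + λ_k) / Σ λ:
  k = 1: 30/49 = 0.6122
  k = 2: (30 + 14)/49 = 44/49 = 0.898
  k = 3: (30 + 14 + 5)/49 = 49/49 = 1

Summary (fraction, with percent):

explained: PC1 0.6122 (61.22%), PC2 0.2857 (28.57%), PC3 0.102 (10.2%);  cumulative: 0.6122, 0.898, 1


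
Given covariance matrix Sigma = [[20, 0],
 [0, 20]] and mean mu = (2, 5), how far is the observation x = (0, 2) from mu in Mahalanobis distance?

Step 1 — centre the observation: (x - mu) = (-2, -3).

Step 2 — invert Sigma. det(Sigma) = 20·20 - (0)² = 400.
  Sigma^{-1} = (1/det) · [[d, -b], [-b, a]] = [[0.05, 0],
 [0, 0.05]].

Step 3 — form the quadratic (x - mu)^T · Sigma^{-1} · (x - mu):
  Sigma^{-1} · (x - mu) = (-0.1, -0.15).
  (x - mu)^T · [Sigma^{-1} · (x - mu)] = (-2)·(-0.1) + (-3)·(-0.15) = 0.65.

Step 4 — take square root: d = √(0.65) ≈ 0.8062.

d(x, mu) = √(0.65) ≈ 0.8062


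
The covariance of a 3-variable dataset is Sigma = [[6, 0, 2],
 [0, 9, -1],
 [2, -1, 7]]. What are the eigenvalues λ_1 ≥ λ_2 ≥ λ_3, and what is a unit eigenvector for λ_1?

Step 1 — characteristic polynomial p(λ) = det(λI - Sigma) = λ³ - tr·λ² + c_1·λ - det, where tr = trace, c_1 = sum of the principal 2×2 minors, det = det(Sigma):
  tr = 6 + 9 + 7 = 22,
  c_1 = (6·9 - (0)²) + (6·7 - (2)²) + (9·7 - (-1)²) = 54 + 38 + 62 = 154,
  det = 6·(9·7 - (-1)²) - (0)·((0)·7 - (-1)·(2)) + (2)·((0)·(-1) - 9·(2)) = 6·(62) - (0)·(2) + (2)·(-18) = 336.
  So p(λ) = λ³ - 22λ² + 154λ - 336.
Step 2 — look for an integer root (rational root theorem: any rational root is an integer divisor of 336). Testing λ = 8:
  p(8) = 512 - 1408 + 1232 - 336 = 0  ✓
  Dividing out (λ - 8): p(λ) = (λ - 8)(λ² - 14λ + 42).
Step 3 — remaining eigenvalues from the quadratic λ² - 14λ + 42 = 0:
  Δ = 14² - 4·42 = 196 - 168 = 28,  λ = (14 ± √28)/2 = (14 ± 5.2915)/2 ≈ 9.6458 or 4.3542.
  Sorted: λ_1 = 9.6458,  λ_2 = 8,  λ_3 = 4.3542  (check: sum = 22 = tr ✓).

Step 4 — unit eigenvector for λ_1 ≈ 9.6458: v spans the null space of (Sigma - λ_1 I), whose rows are
  r_1 = (-3.6458, 0, 2),  r_2 = (0, -0.6458, -1),  r_3 = (2, -1, -2.6458).
  v is orthogonal to every row, so take v ∝ r_1 × r_2 = ((0)·(-1) - (2)·(-0.6458), (2)·(0) - (-3.6458)·(-1), (-3.6458)·(-0.6458) - (0)·(0)) ≈ (1.2915, -3.6458, 2.3542).
  Let u = (1.2915, -3.6458, 2.3542).
  ||u|| = √((1.2915)² + (-3.6458)² + (2.3542)²) = √(20.502) ≈ 4.5279,  v_1 = u/||u|| ≈ (0.2852, -0.8052, 0.5199) (||v_1|| = 1).

λ_1 = 9.6458,  λ_2 = 8,  λ_3 = 4.3542;  v_1 ≈ (0.2852, -0.8052, 0.5199)


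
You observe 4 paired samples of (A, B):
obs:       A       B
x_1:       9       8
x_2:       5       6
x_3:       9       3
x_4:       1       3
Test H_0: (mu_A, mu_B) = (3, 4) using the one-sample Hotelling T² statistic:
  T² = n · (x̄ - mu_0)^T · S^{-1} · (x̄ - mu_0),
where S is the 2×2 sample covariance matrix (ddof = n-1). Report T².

Step 1 — sample mean vector:
  mean(A) = (9 + 5 + 9 + 1) / 4 = 24/4 = 6
  mean(B) = (8 + 6 + 3 + 3) / 4 = 20/4 = 5
  x̄ = (6, 5),  deviation x̄ - mu_0 = (6, 5) - (3, 4) = (3, 1).

Step 2 — sample covariance matrix, S[i,j] = (1/(n-1)) · Σ_k (x_{k,i} - mean_i) · (x_{k,j} - mean_j), divisor n-1 = 3:
  S[A,A] = ((3)·(3) + (-1)·(-1) + (3)·(3) + (-5)·(-5)) / 3 = 44/3 = 14.6667
  S[A,B] = ((3)·(3) + (-1)·(1) + (3)·(-2) + (-5)·(-2)) / 3 = 12/3 = 4
  S[B,B] = ((3)·(3) + (1)·(1) + (-2)·(-2) + (-2)·(-2)) / 3 = 18/3 = 6
  S = [[14.6667, 4],
 [4, 6]].

Step 3 — invert S. det(S) = 14.6667·6 - (4)² = 72.
  S^{-1} = (1/det) · [[d, -b], [-b, a]] = [[0.0833, -0.0556],
 [-0.0556, 0.2037]].

Step 4 — quadratic form (x̄ - mu_0)^T · S^{-1} · (x̄ - mu_0):
  S^{-1} · (x̄ - mu_0) = (0.1944, 0.037),
  (x̄ - mu_0)^T · [...] = (3)·(0.1944) + (1)·(0.037) = 0.6204.

Step 5 — scale by n: T² = 4 · 0.6204 = 2.4815.

T² ≈ 2.4815


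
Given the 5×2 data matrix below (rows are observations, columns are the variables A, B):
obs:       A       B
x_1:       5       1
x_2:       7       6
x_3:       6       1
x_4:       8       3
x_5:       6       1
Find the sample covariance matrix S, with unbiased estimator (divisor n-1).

Step 1 — column means:
  mean(A) = (5 + 7 + 6 + 8 + 6) / 5 = 32/5 = 6.4
  mean(B) = (1 + 6 + 1 + 3 + 1) / 5 = 12/5 = 2.4

Step 2 — sample covariance S[i,j] = (1/(n-1)) · Σ_k (x_{k,i} - mean_i) · (x_{k,j} - mean_j), with n-1 = 4.
  S[A,A] = ((-1.4)·(-1.4) + (0.6)·(0.6) + (-0.4)·(-0.4) + (1.6)·(1.6) + (-0.4)·(-0.4)) / 4 = 5.2/4 = 1.3
  S[A,B] = ((-1.4)·(-1.4) + (0.6)·(3.6) + (-0.4)·(-1.4) + (1.6)·(0.6) + (-0.4)·(-1.4)) / 4 = 6.2/4 = 1.55
  S[B,B] = ((-1.4)·(-1.4) + (3.6)·(3.6) + (-1.4)·(-1.4) + (0.6)·(0.6) + (-1.4)·(-1.4)) / 4 = 19.2/4 = 4.8

S is symmetric (S[j,i] = S[i,j]). Assembling:

S = [[1.3, 1.55],
 [1.55, 4.8]]


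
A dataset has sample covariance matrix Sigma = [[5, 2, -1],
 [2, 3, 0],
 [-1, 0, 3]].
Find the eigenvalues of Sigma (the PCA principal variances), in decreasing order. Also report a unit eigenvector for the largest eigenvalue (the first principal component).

Step 1 — characteristic polynomial p(λ) = det(λI - Sigma) = λ³ - tr·λ² + c_1·λ - det, where tr = trace, c_1 = sum of the principal 2×2 minors, det = det(Sigma):
  tr = 5 + 3 + 3 = 11,
  c_1 = (5·3 - (2)²) + (5·3 - (-1)²) + (3·3 - (0)²) = 11 + 14 + 9 = 34,
  det = 5·(3·3 - (0)²) - (2)·((2)·3 - (0)·(-1)) + (-1)·((2)·(0) - 3·(-1)) = 5·(9) - (2)·(6) + (-1)·(3) = 30.
  So p(λ) = λ³ - 11λ² + 34λ - 30.
Step 2 — look for an integer root (rational root theorem: any rational root is an integer divisor of 30). Testing λ = 3:
  p(3) = 27 - 99 + 102 - 30 = 0  ✓
  Dividing out (λ - 3): p(λ) = (λ - 3)(λ² - 8λ + 10).
Step 3 — remaining eigenvalues from the quadratic λ² - 8λ + 10 = 0:
  Δ = 8² - 4·10 = 64 - 40 = 24,  λ = (8 ± √24)/2 = (8 ± 4.899)/2 ≈ 6.4495 or 1.5505.
  Sorted: λ_1 = 6.4495,  λ_2 = 3,  λ_3 = 1.5505  (check: sum = 11 = tr ✓).

Step 4 — unit eigenvector for λ_1 ≈ 6.4495: v spans the null space of (Sigma - λ_1 I), whose rows are
  r_1 = (-1.4495, 2, -1),  r_2 = (2, -3.4495, 0),  r_3 = (-1, 0, -3.4495).
  v is orthogonal to every row, so take v ∝ r_1 × r_2 = ((2)·(0) - (-1)·(-3.4495), (-1)·(2) - (-1.4495)·(0), (-1.4495)·(-3.4495) - (2)·(2)) ≈ (-3.4495, -2, 1).
  Rescale (multiply by -1 so the first nonzero entry is positive): u = (3.4495, 2, -1).
  ||u|| = √((3.4495)² + (2)² + (-1)²) = √(16.899) ≈ 4.1108,  v_1 = u/||u|| ≈ (0.8391, 0.4865, -0.2433) (||v_1|| = 1).

λ_1 = 6.4495,  λ_2 = 3,  λ_3 = 1.5505;  v_1 ≈ (0.8391, 0.4865, -0.2433)


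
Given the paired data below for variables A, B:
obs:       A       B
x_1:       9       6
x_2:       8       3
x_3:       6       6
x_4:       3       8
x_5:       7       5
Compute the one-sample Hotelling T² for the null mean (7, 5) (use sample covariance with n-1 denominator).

Step 1 — sample mean vector:
  mean(A) = (9 + 8 + 6 + 3 + 7) / 5 = 33/5 = 6.6
  mean(B) = (6 + 3 + 6 + 8 + 5) / 5 = 28/5 = 5.6
  x̄ = (6.6, 5.6),  deviation x̄ - mu_0 = (6.6, 5.6) - (7, 5) = (-0.4, 0.6).

Step 2 — sample covariance matrix, S[i,j] = (1/(n-1)) · Σ_k (x_{k,i} - mean_i) · (x_{k,j} - mean_j), divisor n-1 = 4:
  S[A,A] = ((2.4)·(2.4) + (1.4)·(1.4) + (-0.6)·(-0.6) + (-3.6)·(-3.6) + (0.4)·(0.4)) / 4 = 21.2/4 = 5.3
  S[A,B] = ((2.4)·(0.4) + (1.4)·(-2.6) + (-0.6)·(0.4) + (-3.6)·(2.4) + (0.4)·(-0.6)) / 4 = -11.8/4 = -2.95
  S[B,B] = ((0.4)·(0.4) + (-2.6)·(-2.6) + (0.4)·(0.4) + (2.4)·(2.4) + (-0.6)·(-0.6)) / 4 = 13.2/4 = 3.3
  S = [[5.3, -2.95],
 [-2.95, 3.3]].

Step 3 — invert S. det(S) = 5.3·3.3 - (-2.95)² = 8.7875.
  S^{-1} = (1/det) · [[d, -b], [-b, a]] = [[0.3755, 0.3357],
 [0.3357, 0.6031]].

Step 4 — quadratic form (x̄ - mu_0)^T · S^{-1} · (x̄ - mu_0):
  S^{-1} · (x̄ - mu_0) = (0.0512, 0.2276),
  (x̄ - mu_0)^T · [...] = (-0.4)·(0.0512) + (0.6)·(0.2276) = 0.1161.

Step 5 — scale by n: T² = 5 · 0.1161 = 0.5804.

T² ≈ 0.5804


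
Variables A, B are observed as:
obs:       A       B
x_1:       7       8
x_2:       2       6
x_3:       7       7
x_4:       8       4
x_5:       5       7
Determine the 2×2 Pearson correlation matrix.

Step 1 — column means:
  mean(A) = (7 + 2 + 7 + 8 + 5) / 5 = 29/5 = 5.8
  mean(B) = (8 + 6 + 7 + 4 + 7) / 5 = 32/5 = 6.4

Step 2 — sample variances and covariances s[i,j] = (1/(n-1)) · Σ_k (x_{k,i} - mean_i) · (x_{k,j} - mean_j), with n-1 = 4:
  s[A,A] = ((1.2)·(1.2) + (-3.8)·(-3.8) + (1.2)·(1.2) + (2.2)·(2.2) + (-0.8)·(-0.8)) / 4 = 22.8/4 = 5.7
  s[A,B] = ((1.2)·(1.6) + (-3.8)·(-0.4) + (1.2)·(0.6) + (2.2)·(-2.4) + (-0.8)·(0.6)) / 4 = -1.6/4 = -0.4
  s[B,B] = ((1.6)·(1.6) + (-0.4)·(-0.4) + (0.6)·(0.6) + (-2.4)·(-2.4) + (0.6)·(0.6)) / 4 = 9.2/4 = 2.3
  Sample standard deviations s_i = √(s[i,i]):
  s(A) = √(5.7) = 2.3875
  s(B) = √(2.3) = 1.5166

Step 3 — r_{ij} = s_{ij} / (s_i · s_j):
  r[A,A] = 1 (diagonal).
  r[A,B] = -0.4 / (2.3875 · 1.5166) = -0.4 / 3.6208 = -0.1105
  r[B,B] = 1 (diagonal).

R is symmetric with unit diagonal. Assembling:

R = [[1, -0.1105],
 [-0.1105, 1]]


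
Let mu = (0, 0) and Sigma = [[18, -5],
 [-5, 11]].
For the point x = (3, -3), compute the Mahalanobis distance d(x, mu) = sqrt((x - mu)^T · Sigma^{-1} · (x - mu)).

Step 1 — centre the observation: (x - mu) = (3, -3).

Step 2 — invert Sigma. det(Sigma) = 18·11 - (-5)² = 173.
  Sigma^{-1} = (1/det) · [[d, -b], [-b, a]] = [[0.0636, 0.0289],
 [0.0289, 0.104]].

Step 3 — form the quadratic (x - mu)^T · Sigma^{-1} · (x - mu):
  Sigma^{-1} · (x - mu) = (0.104, -0.2254).
  (x - mu)^T · [Sigma^{-1} · (x - mu)] = (3)·(0.104) + (-3)·(-0.2254) = 0.9884.

Step 4 — take square root: d = √(0.9884) ≈ 0.9942.

d(x, mu) = √(0.9884) ≈ 0.9942


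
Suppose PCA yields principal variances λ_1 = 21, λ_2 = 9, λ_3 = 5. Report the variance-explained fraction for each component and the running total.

Step 1 — total variance = trace(Sigma) = Σ λ_i = 21 + 9 + 5 = 35.

Step 2 — fraction explained by component i = λ_i / Σ λ:
  PC1: 21/35 = 0.6
  PC2: 9/35 = 0.2571
  PC3: 5/35 = 0.1429

Step 3 — cumulative fraction after k components = (λ_1 + ... + λ_k) / Σ λ:
  k = 1: 21/35 = 0.6
  k = 2: (21 + 9)/35 = 30/35 = 0.8571
  k = 3: (21 + 9 + 5)/35 = 35/35 = 1

Summary (fraction, with percent):

explained: PC1 0.6 (60%), PC2 0.2571 (25.71%), PC3 0.1429 (14.29%);  cumulative: 0.6, 0.8571, 1


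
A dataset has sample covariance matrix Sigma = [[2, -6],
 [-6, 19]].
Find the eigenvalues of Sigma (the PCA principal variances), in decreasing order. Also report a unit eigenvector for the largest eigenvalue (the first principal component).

Step 1 — characteristic polynomial of 2×2 Sigma:
  det(Sigma - λI) = λ² - trace · λ + det = 0.
  trace = 2 + 19 = 21, det = 2·19 - (-6)² = 2.
Step 2 — discriminant:
  Δ = trace² - 4·det = 441 - 8 = 433.
Step 3 — eigenvalues:
  λ = (trace ± √Δ)/2 = (21 ± 20.8087)/2,
  λ_1 = 20.9043,  λ_2 = 0.0957.

Step 4 — unit eigenvector for λ_1: solve (Sigma - λ_1 I)v = 0. First row:
  (2 - 20.9043)·v_x + (-6)·v_y = 0, i.e. (-18.9043)·v_x + (-6)·v_y = 0,
  so v ∝ (b, λ_1 - a) = (-6, 18.9043); multiply by -1 so the first entry is positive: u = (6, -18.9043).
  ||u|| = √((6)² + (-18.9043)²) = √(393.3735) ≈ 19.8336,
  v_1 = u/||u|| ≈ (0.3025, -0.9531) (||v_1|| = 1).

λ_1 = 20.9043,  λ_2 = 0.0957;  v_1 ≈ (0.3025, -0.9531)


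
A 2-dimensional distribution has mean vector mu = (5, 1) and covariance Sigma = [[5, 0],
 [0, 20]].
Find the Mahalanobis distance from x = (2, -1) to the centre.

Step 1 — centre the observation: (x - mu) = (-3, -2).

Step 2 — invert Sigma. det(Sigma) = 5·20 - (0)² = 100.
  Sigma^{-1} = (1/det) · [[d, -b], [-b, a]] = [[0.2, 0],
 [0, 0.05]].

Step 3 — form the quadratic (x - mu)^T · Sigma^{-1} · (x - mu):
  Sigma^{-1} · (x - mu) = (-0.6, -0.1).
  (x - mu)^T · [Sigma^{-1} · (x - mu)] = (-3)·(-0.6) + (-2)·(-0.1) = 2.

Step 4 — take square root: d = √(2) ≈ 1.4142.

d(x, mu) = √(2) ≈ 1.4142


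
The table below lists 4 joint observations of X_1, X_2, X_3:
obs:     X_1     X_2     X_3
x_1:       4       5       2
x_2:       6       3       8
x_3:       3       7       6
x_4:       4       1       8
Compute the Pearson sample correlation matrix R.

Step 1 — column means:
  mean(X_1) = (4 + 6 + 3 + 4) / 4 = 17/4 = 4.25
  mean(X_2) = (5 + 3 + 7 + 1) / 4 = 16/4 = 4
  mean(X_3) = (2 + 8 + 6 + 8) / 4 = 24/4 = 6

Step 2 — sample variances and covariances s[i,j] = (1/(n-1)) · Σ_k (x_{k,i} - mean_i) · (x_{k,j} - mean_j), with n-1 = 3:
  s[X_1,X_1] = ((-0.25)·(-0.25) + (1.75)·(1.75) + (-1.25)·(-1.25) + (-0.25)·(-0.25)) / 3 = 4.75/3 = 1.5833
  s[X_1,X_2] = ((-0.25)·(1) + (1.75)·(-1) + (-1.25)·(3) + (-0.25)·(-3)) / 3 = -5/3 = -1.6667
  s[X_1,X_3] = ((-0.25)·(-4) + (1.75)·(2) + (-1.25)·(0) + (-0.25)·(2)) / 3 = 4/3 = 1.3333
  s[X_2,X_2] = ((1)·(1) + (-1)·(-1) + (3)·(3) + (-3)·(-3)) / 3 = 20/3 = 6.6667
  s[X_2,X_3] = ((1)·(-4) + (-1)·(2) + (3)·(0) + (-3)·(2)) / 3 = -12/3 = -4
  s[X_3,X_3] = ((-4)·(-4) + (2)·(2) + (0)·(0) + (2)·(2)) / 3 = 24/3 = 8
  Sample standard deviations s_i = √(s[i,i]):
  s(X_1) = √(1.5833) = 1.2583
  s(X_2) = √(6.6667) = 2.582
  s(X_3) = √(8) = 2.8284

Step 3 — r_{ij} = s_{ij} / (s_i · s_j):
  r[X_1,X_1] = 1 (diagonal).
  r[X_1,X_2] = -1.6667 / (1.2583 · 2.582) = -1.6667 / 3.2489 = -0.513
  r[X_1,X_3] = 1.3333 / (1.2583 · 2.8284) = 1.3333 / 3.559 = 0.3746
  r[X_2,X_2] = 1 (diagonal).
  r[X_2,X_3] = -4 / (2.582 · 2.8284) = -4 / 7.303 = -0.5477
  r[X_3,X_3] = 1 (diagonal).

R is symmetric with unit diagonal. Assembling:

R = [[1, -0.513, 0.3746],
 [-0.513, 1, -0.5477],
 [0.3746, -0.5477, 1]]


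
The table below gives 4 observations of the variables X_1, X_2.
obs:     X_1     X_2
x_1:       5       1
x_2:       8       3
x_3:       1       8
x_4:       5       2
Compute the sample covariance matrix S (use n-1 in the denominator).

Step 1 — column means:
  mean(X_1) = (5 + 8 + 1 + 5) / 4 = 19/4 = 4.75
  mean(X_2) = (1 + 3 + 8 + 2) / 4 = 14/4 = 3.5

Step 2 — sample covariance S[i,j] = (1/(n-1)) · Σ_k (x_{k,i} - mean_i) · (x_{k,j} - mean_j), with n-1 = 3.
  S[X_1,X_1] = ((0.25)·(0.25) + (3.25)·(3.25) + (-3.75)·(-3.75) + (0.25)·(0.25)) / 3 = 24.75/3 = 8.25
  S[X_1,X_2] = ((0.25)·(-2.5) + (3.25)·(-0.5) + (-3.75)·(4.5) + (0.25)·(-1.5)) / 3 = -19.5/3 = -6.5
  S[X_2,X_2] = ((-2.5)·(-2.5) + (-0.5)·(-0.5) + (4.5)·(4.5) + (-1.5)·(-1.5)) / 3 = 29/3 = 9.6667

S is symmetric (S[j,i] = S[i,j]). Assembling:

S = [[8.25, -6.5],
 [-6.5, 9.6667]]


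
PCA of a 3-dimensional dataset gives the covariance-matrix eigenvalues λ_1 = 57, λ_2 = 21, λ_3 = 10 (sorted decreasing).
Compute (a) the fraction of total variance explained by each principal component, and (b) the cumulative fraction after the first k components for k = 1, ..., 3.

Step 1 — total variance = trace(Sigma) = Σ λ_i = 57 + 21 + 10 = 88.

Step 2 — fraction explained by component i = λ_i / Σ λ:
  PC1: 57/88 = 0.6477
  PC2: 21/88 = 0.2386
  PC3: 10/88 = 0.1136

Step 3 — cumulative fraction after k components = (λ_1 + ... + λ_k) / Σ λ:
  k = 1: 57/88 = 0.6477
  k = 2: (57 + 21)/88 = 78/88 = 0.8864
  k = 3: (57 + 21 + 10)/88 = 88/88 = 1

Summary (fraction, with percent):

explained: PC1 0.6477 (64.77%), PC2 0.2386 (23.86%), PC3 0.1136 (11.36%);  cumulative: 0.6477, 0.8864, 1


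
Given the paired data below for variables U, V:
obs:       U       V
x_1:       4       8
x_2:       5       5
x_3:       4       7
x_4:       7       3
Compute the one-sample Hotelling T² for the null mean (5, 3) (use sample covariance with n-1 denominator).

Step 1 — sample mean vector:
  mean(U) = (4 + 5 + 4 + 7) / 4 = 20/4 = 5
  mean(V) = (8 + 5 + 7 + 3) / 4 = 23/4 = 5.75
  x̄ = (5, 5.75),  deviation x̄ - mu_0 = (5, 5.75) - (5, 3) = (0, 2.75).

Step 2 — sample covariance matrix, S[i,j] = (1/(n-1)) · Σ_k (x_{k,i} - mean_i) · (x_{k,j} - mean_j), divisor n-1 = 3:
  S[U,U] = ((-1)·(-1) + (0)·(0) + (-1)·(-1) + (2)·(2)) / 3 = 6/3 = 2
  S[U,V] = ((-1)·(2.25) + (0)·(-0.75) + (-1)·(1.25) + (2)·(-2.75)) / 3 = -9/3 = -3
  S[V,V] = ((2.25)·(2.25) + (-0.75)·(-0.75) + (1.25)·(1.25) + (-2.75)·(-2.75)) / 3 = 14.75/3 = 4.9167
  S = [[2, -3],
 [-3, 4.9167]].

Step 3 — invert S. det(S) = 2·4.9167 - (-3)² = 0.8333.
  S^{-1} = (1/det) · [[d, -b], [-b, a]] = [[5.9, 3.6],
 [3.6, 2.4]].

Step 4 — quadratic form (x̄ - mu_0)^T · S^{-1} · (x̄ - mu_0):
  S^{-1} · (x̄ - mu_0) = (9.9, 6.6),
  (x̄ - mu_0)^T · [...] = (0)·(9.9) + (2.75)·(6.6) = 18.15.

Step 5 — scale by n: T² = 4 · 18.15 = 72.6.

T² ≈ 72.6


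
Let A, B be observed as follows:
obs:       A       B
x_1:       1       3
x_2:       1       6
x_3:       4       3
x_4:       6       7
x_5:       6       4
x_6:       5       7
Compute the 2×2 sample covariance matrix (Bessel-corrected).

Step 1 — column means:
  mean(A) = (1 + 1 + 4 + 6 + 6 + 5) / 6 = 23/6 = 3.8333
  mean(B) = (3 + 6 + 3 + 7 + 4 + 7) / 6 = 30/6 = 5

Step 2 — sample covariance S[i,j] = (1/(n-1)) · Σ_k (x_{k,i} - mean_i) · (x_{k,j} - mean_j), with n-1 = 5.
  S[A,A] = ((-2.8333)·(-2.8333) + (-2.8333)·(-2.8333) + (0.1667)·(0.1667) + (2.1667)·(2.1667) + (2.1667)·(2.1667) + (1.1667)·(1.1667)) / 5 = 26.8333/5 = 5.3667
  S[A,B] = ((-2.8333)·(-2) + (-2.8333)·(1) + (0.1667)·(-2) + (2.1667)·(2) + (2.1667)·(-1) + (1.1667)·(2)) / 5 = 7/5 = 1.4
  S[B,B] = ((-2)·(-2) + (1)·(1) + (-2)·(-2) + (2)·(2) + (-1)·(-1) + (2)·(2)) / 5 = 18/5 = 3.6

S is symmetric (S[j,i] = S[i,j]). Assembling:

S = [[5.3667, 1.4],
 [1.4, 3.6]]


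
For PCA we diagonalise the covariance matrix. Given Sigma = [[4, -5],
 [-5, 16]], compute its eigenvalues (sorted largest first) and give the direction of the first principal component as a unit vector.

Step 1 — characteristic polynomial of 2×2 Sigma:
  det(Sigma - λI) = λ² - trace · λ + det = 0.
  trace = 4 + 16 = 20, det = 4·16 - (-5)² = 39.
Step 2 — discriminant:
  Δ = trace² - 4·det = 400 - 156 = 244.
Step 3 — eigenvalues:
  λ = (trace ± √Δ)/2 = (20 ± 15.6205)/2,
  λ_1 = 17.8102,  λ_2 = 2.1898.

Step 4 — unit eigenvector for λ_1: solve (Sigma - λ_1 I)v = 0. First row:
  (4 - 17.8102)·v_x + (-5)·v_y = 0, i.e. (-13.8102)·v_x + (-5)·v_y = 0,
  so v ∝ (b, λ_1 - a) = (-5, 13.8102); multiply by -1 so the first entry is positive: u = (5, -13.8102).
  ||u|| = √((5)² + (-13.8102)²) = √(215.723) ≈ 14.6875,
  v_1 = u/||u|| ≈ (0.3404, -0.9403) (||v_1|| = 1).

λ_1 = 17.8102,  λ_2 = 2.1898;  v_1 ≈ (0.3404, -0.9403)
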